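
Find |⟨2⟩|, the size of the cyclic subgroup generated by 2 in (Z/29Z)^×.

28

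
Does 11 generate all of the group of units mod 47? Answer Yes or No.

φ(47) = 47 − 1 = 46 = 2 · 23.
Test 11^(46/q) mod 47 for each prime factor q of 46:
11^23 ≡ 46 (mod 47)  [q = 2: ≢ 1 ✓]
11^2 ≡ 27 (mod 47)  [q = 23: ≢ 1 ✓]
Every test exponent gives a nontrivial residue, hence 11 generates the full group.

Yes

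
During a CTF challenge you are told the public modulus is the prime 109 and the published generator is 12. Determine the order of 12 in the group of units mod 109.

54

The order of 12 must divide φ(109) = 109 − 1 = 108 = 2^2 · 3^3.
Divisors of 108: 1, 2, 3, 4, 6, 9, 12, 18, 27, 36, 54, 108.
Test each divisor d:
12^1 ≡ 12
12^2 ≡ 35
12^3 ≡ 93
12^4 ≡ 26
12^6 ≡ 38
12^9 ≡ 46
12^12 ≡ 27
12^18 ≡ 45
12^27 ≡ 108
12^36 ≡ 63
12^54 ≡ 1
Therefore the multiplicative order of 12 modulo 109 is 54.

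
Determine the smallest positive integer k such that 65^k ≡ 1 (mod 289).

16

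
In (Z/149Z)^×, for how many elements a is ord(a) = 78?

φ(149) = 149 − 1 = 148 = 2^2 · 37.
(Z/149Z)^× is cyclic (|G| = 148); a cyclic group of order m has exactly φ(d) elements of each order d | m, and none otherwise.
Here 148 is not a multiple of 78, so there are no elements of order 78.

0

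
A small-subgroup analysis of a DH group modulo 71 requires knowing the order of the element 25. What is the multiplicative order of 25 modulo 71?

The order of 25 must divide φ(71) = 71 − 1 = 70 = 2 · 5 · 7.
Divisors of 70: 1, 2, 5, 7, 10, 14, 35, 70.
Compute 25^d (mod 71) for the divisors d until we hit 1:
25^1 ≡ 25 (mod 71)
25^2 ≡ 57 (mod 71)
25^5 ≡ 1 (mod 71) ✓
So ord_71(25) = 5.

5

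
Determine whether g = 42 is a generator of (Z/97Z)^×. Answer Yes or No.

No

φ(97) = 97 − 1 = 96 = 2^5 · 3.
Test 42^(96/q) mod 97 for each prime factor q of 96:
42^48 ≡ 96 (mod 97)  [q = 2: ≢ 1 ✓]
42^32 ≡ 1 (mod 97)  [q = 3: ≡ 1 ✗]
The check at q = 3 fails, so 42 generates a proper subgroup.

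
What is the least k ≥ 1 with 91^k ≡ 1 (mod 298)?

148

ord(91) | φ(298) = φ(2)·φ(149) = 1·148 = 148 = 2^2 · 37.
Divisors of 148: 1, 2, 4, 37, 74, 148.
Compute 91^d (mod 298) for the divisors d until we hit 1:
91^1 ≡ 91 (mod 298)
91^2 ≡ 235 (mod 298)
91^4 ≡ 95 (mod 298)
91^37 ≡ 193 (mod 298)
91^74 ≡ 297 (mod 298)
91^148 ≡ 1 (mod 298) ✓
So ord_298(91) = 148.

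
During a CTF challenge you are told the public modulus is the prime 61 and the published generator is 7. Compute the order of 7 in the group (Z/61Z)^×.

60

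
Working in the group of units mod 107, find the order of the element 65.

106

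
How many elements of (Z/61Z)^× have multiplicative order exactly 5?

4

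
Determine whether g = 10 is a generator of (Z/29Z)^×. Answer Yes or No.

φ(29) = 29 − 1 = 28 = 2^2 · 7.
10 is a primitive root mod 29 iff 10^(φ(29)/q) ≢ 1 for every prime q | φ(29), i.e. q ∈ {2, 7}.
10^14 ≡ 28 (mod 29)  [q = 2: ≢ 1 ✓]
10^4 ≡ 24 (mod 29)  [q = 7: ≢ 1 ✓]
None equal 1, so ord_29(10) = 28: 10 is a primitive root.

Yes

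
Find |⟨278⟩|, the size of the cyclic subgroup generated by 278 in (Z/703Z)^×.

Since 278 ∈ (Z/703Z)^×, its order divides φ(703) = φ(19·37) = (19−1)·(37−1) = 18·36 = 648 = 2^3 · 3^4.
Divisors of 648: 1, 2, 3, 4, 6, 8, 9, 12, 18, 24, 27, 36, 54, 72, 81, 108, 162, 216, 324, 648.
Test each divisor d:
278^1 ≡ 278
278^2 ≡ 657
278^3 ≡ 569
278^4 ≡ 7
278^6 ≡ 381
278^8 ≡ 49
278^9 ≡ 265
278^12 ≡ 343
278^18 ≡ 628
278^24 ≡ 248
278^27 ≡ 512
278^36 ≡ 1
The smallest such exponent is 36, so the order of 278 is 36.

36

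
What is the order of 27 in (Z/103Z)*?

34

Since 27 ∈ (Z/103Z)^×, its order divides φ(103) = 103 − 1 = 102 = 2 · 3 · 17.
Divisors of 102: 1, 2, 3, 6, 17, 34, 51, 102.
Check 27^d mod 103 for each divisor in increasing order:
27^1 ≡ 27 (mod 103)
27^2 ≡ 8 (mod 103)
27^3 ≡ 10 (mod 103)
27^6 ≡ 100 (mod 103)
27^17 ≡ 102 (mod 103)
27^34 ≡ 1 (mod 103) ✓
Therefore the multiplicative order of 27 modulo 103 is 34.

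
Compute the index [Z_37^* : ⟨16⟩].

4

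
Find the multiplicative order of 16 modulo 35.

By Lagrange's theorem, ord_35(16) divides φ(35) = φ(5·7) = (5−1)·(7−1) = 4·6 = 24 = 2^3 · 3.
Divisors of 24: 1, 2, 3, 4, 6, 8, 12, 24.
Compute 16^d (mod 35) for the divisors d until we hit 1:
16^1 ≡ 16
16^2 ≡ 11
16^3 ≡ 1
Hence ord(16) = 3.

3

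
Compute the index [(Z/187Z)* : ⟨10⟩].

The order of 10 must divide φ(187) = φ(11·17) = (11−1)·(17−1) = 10·16 = 160 = 2^5 · 5.
Divisors of 160: 1, 2, 4, 5, 8, 10, 16, 20, 32, 40, 80, 160.
Check 10^d mod 187 for each divisor in increasing order:
10^1 ≡ 10 (mod 187)
10^2 ≡ 100 (mod 187)
10^4 ≡ 89 (mod 187)
10^5 ≡ 142 (mod 187)
10^8 ≡ 67 (mod 187)
10^10 ≡ 155 (mod 187)
10^16 ≡ 1 (mod 187) ✓
The order of 10 is 16, so the subgroup it generates has 16 elements.
[(Z/187Z)^× : ⟨10⟩] = 160/16 = 10.

10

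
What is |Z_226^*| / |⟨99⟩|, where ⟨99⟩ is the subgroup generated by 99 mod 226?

The order of 99 must divide φ(226) = φ(2)·φ(113) = 1·112 = 112 = 2^4 · 7.
Divisors of 112: 1, 2, 4, 7, 8, 14, 16, 28, 56, 112.
Evaluate successive powers at the divisors of 112:
99^1 ≡ 99
99^2 ≡ 83
99^4 ≡ 109
99^7 ≡ 15
99^8 ≡ 129
99^14 ≡ 225
99^16 ≡ 143
99^28 ≡ 1
So ord_226(99) = 28, hence |⟨99⟩| = 28.
[(Z/226Z)^× : ⟨99⟩] = 112/28 = 4.

4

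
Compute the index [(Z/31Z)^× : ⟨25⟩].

Since 25 ∈ (Z/31Z)^×, its order divides φ(31) = 31 − 1 = 30 = 2 · 3 · 5.
Divisors of 30: 1, 2, 3, 5, 6, 10, 15, 30.
Test each divisor d:
25^1 ≡ 25 (mod 31)
25^2 ≡ 5 (mod 31)
25^3 ≡ 1 (mod 31) ✓
Thus |⟨25⟩| = ord(25) = 3.
Index = |(Z/31Z)^×| / |⟨25⟩| = 30 / 3 = 10.

10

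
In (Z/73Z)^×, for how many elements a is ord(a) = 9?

φ(73) = 73 − 1 = 72 = 2^3 · 3^2.
(Z/73Z)^× is cyclic (|G| = 72); a cyclic group of order m has exactly φ(d) elements of each order d | m, and none otherwise.
9 = 3^2 divides 72, and φ(9) = 6.

6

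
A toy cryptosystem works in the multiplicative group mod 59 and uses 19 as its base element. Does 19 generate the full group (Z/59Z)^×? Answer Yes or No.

No

φ(59) = 59 − 1 = 58 = 2 · 29.
Test 19^(58/q) mod 59 for each prime factor q of 58:
19^29 ≡ 1 (mod 59)  [q = 2: ≡ 1 ✗]
19^2 ≡ 7 (mod 59)  [q = 29: ≢ 1 ✓]
Since 19^29 ≡ 1, the order of 19 divides 29 < 58, so 19 is not a primitive root.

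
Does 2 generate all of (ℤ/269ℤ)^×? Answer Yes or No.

Yes

φ(269) = 269 − 1 = 268 = 2^2 · 67.
An element g generates (Z/269Z)^× iff g^(268/q) ≢ 1 (mod 269) for each prime q ∈ {2, 67}.
2^134 ≡ 268 (mod 269)  [q = 2: ≢ 1 ✓]
2^4 ≡ 16 (mod 269)  [q = 67: ≢ 1 ✓]
None equal 1, so ord_269(2) = 268: 2 is a primitive root.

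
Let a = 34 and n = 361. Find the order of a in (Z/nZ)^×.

The order of 34 must divide φ(361) = φ(19^2) = 19·(19−1) = 342 = 2 · 3^2 · 19.
Divisors of 342: 1, 2, 3, 6, 9, 18, 19, 38, 57, 114, 171, 342.
Check 34^d mod 361 for each divisor in increasing order:
34^1 ≡ 34 (mod 361)
34^2 ≡ 73 (mod 361)
34^3 ≡ 316 (mod 361)
34^6 ≡ 220 (mod 361)
34^9 ≡ 208 (mod 361)
34^18 ≡ 305 (mod 361)
34^19 ≡ 262 (mod 361)
34^38 ≡ 54 (mod 361)
34^57 ≡ 69 (mod 361)
34^114 ≡ 68 (mod 361)
34^171 ≡ 360 (mod 361)
34^342 ≡ 1 (mod 361) ✓
So ord_361(34) = 342.

342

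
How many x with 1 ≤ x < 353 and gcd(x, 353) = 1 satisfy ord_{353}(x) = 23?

φ(353) = 353 − 1 = 352 = 2^5 · 11.
(Z/353Z)^× is cyclic (|G| = 352); a cyclic group of order m has exactly φ(d) elements of each order d | m, and none otherwise.
23 does not divide 352, so no element of (Z/353Z)^× has order 23.

0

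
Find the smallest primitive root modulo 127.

φ(127) = 127 − 1 = 126 = 2 · 3^2 · 7.
g is a primitive root iff g^(126/q) ≢ 1 (mod 127) for each prime q ∈ {2, 3, 7}.
g = 2: 2^63 ≡ 1 — hits 1, so not a primitive root.
g = 3: 3^63 ≡ 126; 3^42 ≡ 107; 3^18 ≡ 4 — none is 1, so 3 is a primitive root.
The smallest primitive root modulo 127 is 3.

3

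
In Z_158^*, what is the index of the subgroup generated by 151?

2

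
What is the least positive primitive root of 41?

φ(41) = 41 − 1 = 40 = 2^3 · 5.
Test candidates g = 2, 3, … against the prime factors q ∈ {2, 5} of φ(41): g is a generator iff g^(40/q) ≢ 1 for every such q.
g = 2: 2^20 ≡ 1 — hits 1, so not a primitive root.
g = 3: 3^20 ≡ 40; 3^8 ≡ 1 — hits 1, so not a primitive root.
g = 4: 4^20 ≡ 1 — hits 1, so not a primitive root.
g = 5: 5^20 ≡ 1 — hits 1, so not a primitive root.
g = 6: 6^20 ≡ 40; 6^8 ≡ 10 — none is 1, so 6 is a primitive root.
The smallest primitive root modulo 41 is 6.

6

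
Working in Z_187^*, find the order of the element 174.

Since 174 ∈ (Z/187Z)^×, its order divides φ(187) = φ(11·17) = (11−1)·(17−1) = 10·16 = 160 = 2^5 · 5.
Divisors of 160: 1, 2, 4, 5, 8, 10, 16, 20, 32, 40, 80, 160.
Check 174^d mod 187 for each divisor in increasing order:
174^1 ≡ 174
174^2 ≡ 169
174^4 ≡ 137
174^5 ≡ 89
174^8 ≡ 69
174^10 ≡ 67
174^16 ≡ 86
174^20 ≡ 1
The smallest such exponent is 20, so the order of 174 is 20.

20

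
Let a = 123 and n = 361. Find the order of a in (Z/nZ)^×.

The order of 123 must divide φ(361) = φ(19^2) = 19·(19−1) = 342 = 2 · 3^2 · 19.
Divisors of 342: 1, 2, 3, 6, 9, 18, 19, 38, 57, 114, 171, 342.
Compute 123^d (mod 361) for the divisors d until we hit 1:
123^1 ≡ 123 (mod 361)
123^2 ≡ 328 (mod 361)
123^3 ≡ 273 (mod 361)
123^6 ≡ 163 (mod 361)
123^9 ≡ 96 (mod 361)
123^18 ≡ 191 (mod 361)
123^19 ≡ 28 (mod 361)
123^38 ≡ 62 (mod 361)
123^57 ≡ 292 (mod 361)
123^114 ≡ 68 (mod 361)
123^171 ≡ 1 (mod 361) ✓
So ord_361(123) = 171.

171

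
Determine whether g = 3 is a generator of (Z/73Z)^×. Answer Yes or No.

φ(73) = 73 − 1 = 72 = 2^3 · 3^2.
3 is a primitive root mod 73 iff 3^(φ(73)/q) ≢ 1 for every prime q | φ(73), i.e. q ∈ {2, 3}.
3^36 ≡ 1 (mod 73)  [q = 2: ≡ 1 ✗]
3^24 ≡ 1 (mod 73)  [q = 3: ≡ 1 ✗]
The check at q = 2 fails, so 3 generates a proper subgroup.

No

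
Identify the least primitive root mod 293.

φ(293) = 293 − 1 = 292 = 2^2 · 73.
g is a primitive root iff g^(292/q) ≢ 1 (mod 293) for each prime q ∈ {2, 73}.
g = 2: 2^146 ≡ 292; 2^4 ≡ 16 — none is 1, so 2 is a primitive root.
Hence the least primitive root of 293 is 2.

2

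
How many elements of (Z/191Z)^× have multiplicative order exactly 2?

1

φ(191) = 191 − 1 = 190 = 2 · 5 · 19.
Since (Z/191Z)^× is cyclic of order 190, the number of elements of order d is φ(d) when d | 190 and 0 otherwise.
2 | 190, and φ(2) = 2 − 1 = 1.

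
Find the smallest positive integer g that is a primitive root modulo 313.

φ(313) = 313 − 1 = 312 = 2^3 · 3 · 13.
g is a primitive root iff g^(312/q) ≢ 1 (mod 313) for each prime q ∈ {2, 3, 13}.
g = 2: 2^156 ≡ 1 — hits 1, so not a primitive root.
g = 3: 3^156 ≡ 1 — hits 1, so not a primitive root.
g = 4: 4^156 ≡ 1 — hits 1, so not a primitive root.
g = 5: 5^156 ≡ 312; 5^104 ≡ 1 — hits 1, so not a primitive root.
g = 6: 6^156 ≡ 1 — hits 1, so not a primitive root.
g = 7: 7^156 ≡ 312; 7^104 ≡ 1 — hits 1, so not a primitive root.
g = 8: 8^156 ≡ 1 — hits 1, so not a primitive root.
g = 9: 9^156 ≡ 1 — hits 1, so not a primitive root.
g = 10: 10^156 ≡ 312; 10^104 ≡ 214; 10^24 ≡ 103 — none is 1, so 10 is a primitive root.
Hence the least primitive root of 313 is 10.

10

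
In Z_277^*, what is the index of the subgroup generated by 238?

The order of 238 must divide φ(277) = 277 − 1 = 276 = 2^2 · 3 · 23.
Divisors of 276: 1, 2, 3, 4, 6, 12, 23, 46, 69, 92, 138, 276.
Check 238^d mod 277 for each divisor in increasing order:
238^1 ≡ 238 (mod 277)
238^2 ≡ 136 (mod 277)
238^3 ≡ 236 (mod 277)
238^4 ≡ 214 (mod 277)
238^6 ≡ 19 (mod 277)
238^12 ≡ 84 (mod 277)
238^23 ≡ 160 (mod 277)
238^46 ≡ 116 (mod 277)
238^69 ≡ 1 (mod 277) ✓
Thus |⟨238⟩| = ord(238) = 69.
Index = |(Z/277Z)^×| / |⟨238⟩| = 276 / 69 = 4.

4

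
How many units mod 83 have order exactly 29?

φ(83) = 83 − 1 = 82 = 2 · 41.
In a cyclic group of order 82, there are φ(d) elements of order d for each divisor d of 82, and zero for non-divisors.
Since 29 ∤ 82, the count is 0.

0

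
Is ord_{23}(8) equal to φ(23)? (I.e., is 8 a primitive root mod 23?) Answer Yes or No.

φ(23) = 23 − 1 = 22 = 2 · 11.
An element g generates (Z/23Z)^× iff g^(22/q) ≢ 1 (mod 23) for each prime q ∈ {2, 11}.
8^11 ≡ 1 (mod 23)  [q = 2: ≡ 1 ✗]
8^2 ≡ 18 (mod 23)  [q = 11: ≢ 1 ✓]
The check at q = 2 fails, so 8 generates a proper subgroup.

No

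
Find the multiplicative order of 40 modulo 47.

Since 40 ∈ (Z/47Z)^×, its order divides φ(47) = 47 − 1 = 46 = 2 · 23.
Divisors of 46: 1, 2, 23, 46.
Evaluate successive powers at the divisors of 46:
40^1 ≡ 40
40^2 ≡ 2
40^23 ≡ 46
40^46 ≡ 1
Therefore the multiplicative order of 40 modulo 47 is 46.

46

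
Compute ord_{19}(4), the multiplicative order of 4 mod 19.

Since 4 ∈ (Z/19Z)^×, its order divides φ(19) = 19 − 1 = 18 = 2 · 3^2.
Divisors of 18: 1, 2, 3, 6, 9, 18.
Test each divisor d:
4^1 ≡ 4 (mod 19)
4^2 ≡ 16 (mod 19)
4^3 ≡ 7 (mod 19)
4^6 ≡ 11 (mod 19)
4^9 ≡ 1 (mod 19) ✓
Hence ord(4) = 9.

9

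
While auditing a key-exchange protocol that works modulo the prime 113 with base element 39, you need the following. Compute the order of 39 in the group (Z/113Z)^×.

ord(39) | φ(113) = 113 − 1 = 112 = 2^4 · 7.
Divisors of 112: 1, 2, 4, 7, 8, 14, 16, 28, 56, 112.
Evaluate successive powers at the divisors of 112:
39^1 ≡ 39
39^2 ≡ 52
39^4 ≡ 105
39^7 ≡ 48
39^8 ≡ 64
39^14 ≡ 44
39^16 ≡ 28
39^28 ≡ 15
39^56 ≡ 112
39^112 ≡ 1
Therefore the multiplicative order of 39 modulo 113 is 112.

112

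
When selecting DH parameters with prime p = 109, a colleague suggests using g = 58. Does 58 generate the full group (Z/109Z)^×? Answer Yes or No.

φ(109) = 109 − 1 = 108 = 2^2 · 3^3.
An element g generates (Z/109Z)^× iff g^(108/q) ≢ 1 (mod 109) for each prime q ∈ {2, 3}.
58^54 ≡ 108 (mod 109)  [q = 2: ≢ 1 ✓]
58^36 ≡ 63 (mod 109)  [q = 3: ≢ 1 ✓]
All checks pass, so 58 has order 108 and is a primitive root modulo 109.

Yes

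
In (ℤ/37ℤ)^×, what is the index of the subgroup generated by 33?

4

By Lagrange's theorem, ord_37(33) divides φ(37) = 37 − 1 = 36 = 2^2 · 3^2.
Divisors of 36: 1, 2, 3, 4, 6, 9, 12, 18, 36.
Test each divisor d:
33^1 ≡ 33 (mod 37)
33^2 ≡ 16 (mod 37)
33^3 ≡ 10 (mod 37)
33^4 ≡ 34 (mod 37)
33^6 ≡ 26 (mod 37)
33^9 ≡ 1 (mod 37) ✓
The order of 33 is 9, so the subgroup it generates has 9 elements.
The index is φ(37) / ord(33) = 36 / 9 = 4.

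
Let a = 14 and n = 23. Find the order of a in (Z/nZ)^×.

ord(14) | φ(23) = 23 − 1 = 22 = 2 · 11.
Divisors of 22: 1, 2, 11, 22.
Test each divisor d:
14^1 ≡ 14 (mod 23)
14^2 ≡ 12 (mod 23)
14^11 ≡ 22 (mod 23)
14^22 ≡ 1 (mod 23) ✓
Therefore the multiplicative order of 14 modulo 23 is 22.

22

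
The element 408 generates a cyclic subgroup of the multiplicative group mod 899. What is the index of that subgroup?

10

Since 408 ∈ (Z/899Z)^×, its order divides φ(899) = φ(29·31) = (29−1)·(31−1) = 28·30 = 840 = 2^3 · 3 · 5 · 7.
Divisors of 840: 1, 2, 3, 4, 5, 6, 7, 8, 10, 12, 14, 15, 20, 21, 24, 28, 30, 35, 40, 42, 56, 60, 70, 84, 105, 120, 140, 168, 210, 280, 420, 840.
Check 408^d mod 899 for each divisor in increasing order:
408^1 ≡ 408
408^2 ≡ 149
408^3 ≡ 559
408^4 ≡ 625
408^5 ≡ 583
408^6 ≡ 528
408^7 ≡ 563
408^8 ≡ 459
408^10 ≡ 67
408^12 ≡ 94
408^14 ≡ 521
408^15 ≡ 404
408^20 ≡ 893
408^21 ≡ 249
408^24 ≡ 745
408^28 ≡ 842
408^30 ≡ 497
408^35 ≡ 273
408^40 ≡ 36
408^42 ≡ 869
408^56 ≡ 552
408^60 ≡ 683
408^70 ≡ 811
408^84 ≡ 1
Thus |⟨408⟩| = ord(408) = 84.
[(Z/899Z)^× : ⟨408⟩] = 840/84 = 10.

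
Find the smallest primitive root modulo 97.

5

φ(97) = 97 − 1 = 96 = 2^5 · 3.
Test candidates g = 2, 3, … against the prime factors q ∈ {2, 3} of φ(97): g is a generator iff g^(96/q) ≢ 1 for every such q.
g = 2: 2^48 ≡ 1 — hits 1, so not a primitive root.
g = 3: 3^48 ≡ 1 — hits 1, so not a primitive root.
g = 4: 4^48 ≡ 1 — hits 1, so not a primitive root.
g = 5: 5^48 ≡ 96; 5^32 ≡ 35 — none is 1, so 5 is a primitive root.
Hence the least primitive root of 97 is 5.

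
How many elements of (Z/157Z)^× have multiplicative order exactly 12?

4

φ(157) = 157 − 1 = 156 = 2^2 · 3 · 13.
In a cyclic group of order 156, there are φ(d) elements of order d for each divisor d of 156, and zero for non-divisors.
12 = 2^2 · 3 divides 156, and φ(12) = 4.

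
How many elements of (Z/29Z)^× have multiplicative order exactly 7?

6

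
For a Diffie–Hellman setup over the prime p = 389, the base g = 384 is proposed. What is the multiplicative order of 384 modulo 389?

194

ord(384) | φ(389) = 389 − 1 = 388 = 2^2 · 97.
Divisors of 388: 1, 2, 4, 97, 194, 388.
Check 384^d mod 389 for each divisor in increasing order:
384^1 ≡ 384
384^2 ≡ 25
384^4 ≡ 236
384^97 ≡ 388
384^194 ≡ 1
Hence ord(384) = 194.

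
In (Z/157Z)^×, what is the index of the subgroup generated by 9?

By Lagrange's theorem, ord_157(9) divides φ(157) = 157 − 1 = 156 = 2^2 · 3 · 13.
Divisors of 156: 1, 2, 3, 4, 6, 12, 13, 26, 39, 52, 78, 156.
Compute 9^d (mod 157) for the divisors d until we hit 1:
9^1 ≡ 9
9^2 ≡ 81
9^3 ≡ 101
9^4 ≡ 124
9^6 ≡ 153
9^12 ≡ 16
9^13 ≡ 144
9^26 ≡ 12
9^39 ≡ 1
So ord_157(9) = 39, hence |⟨9⟩| = 39.
Index = |(Z/157Z)^×| / |⟨9⟩| = 156 / 39 = 4.

4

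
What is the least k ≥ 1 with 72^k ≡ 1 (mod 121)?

The order of 72 must divide φ(121) = φ(11^2) = 11·(11−1) = 110 = 2 · 5 · 11.
Divisors of 110: 1, 2, 5, 10, 11, 22, 55, 110.
Compute 72^d (mod 121) for the divisors d until we hit 1:
72^1 ≡ 72
72^2 ≡ 102
72^5 ≡ 98
72^10 ≡ 45
72^11 ≡ 94
72^22 ≡ 3
72^55 ≡ 120
72^110 ≡ 1
Hence ord(72) = 110.

110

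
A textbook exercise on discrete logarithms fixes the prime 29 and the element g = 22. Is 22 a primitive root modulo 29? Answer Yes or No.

φ(29) = 29 − 1 = 28 = 2^2 · 7.
It suffices to check that the order of 22 is not a proper divisor of 28: compute 22^(28/q) for q ∈ {2, 7}.
22^14 ≡ 1 (mod 29)  [q = 2: ≡ 1 ✗]
22^4 ≡ 23 (mod 29)  [q = 7: ≢ 1 ✓]
The check at q = 2 fails, so 22 generates a proper subgroup.

No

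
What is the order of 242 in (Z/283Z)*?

282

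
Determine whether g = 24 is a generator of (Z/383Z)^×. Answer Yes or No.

φ(383) = 383 − 1 = 382 = 2 · 191.
24 is a primitive root mod 383 iff 24^(φ(383)/q) ≢ 1 for every prime q | φ(383), i.e. q ∈ {2, 191}.
24^191 ≡ 1 (mod 383)  [q = 2: ≡ 1 ✗]
24^2 ≡ 193 (mod 383)  [q = 191: ≢ 1 ✓]
24^191 ≡ 1 shows ord(24) | 191, strictly less than φ(383); not a primitive root.

No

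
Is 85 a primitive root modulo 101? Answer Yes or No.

No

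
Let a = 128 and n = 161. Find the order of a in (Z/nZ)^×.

Since 128 ∈ (Z/161Z)^×, its order divides φ(161) = φ(7·23) = (7−1)·(23−1) = 6·22 = 132 = 2^2 · 3 · 11.
Divisors of 132: 1, 2, 3, 4, 6, 11, 12, 22, 33, 44, 66, 132.
Evaluate successive powers at the divisors of 132:
128^1 ≡ 128 (mod 161)
128^2 ≡ 123 (mod 161)
128^3 ≡ 127 (mod 161)
128^4 ≡ 156 (mod 161)
128^6 ≡ 29 (mod 161)
128^11 ≡ 116 (mod 161)
128^12 ≡ 36 (mod 161)
128^22 ≡ 93 (mod 161)
128^33 ≡ 1 (mod 161) ✓
Therefore the multiplicative order of 128 modulo 161 is 33.

33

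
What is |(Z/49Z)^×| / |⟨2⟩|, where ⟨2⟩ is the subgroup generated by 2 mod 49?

2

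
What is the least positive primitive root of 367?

6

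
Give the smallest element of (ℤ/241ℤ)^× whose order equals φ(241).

7

φ(241) = 241 − 1 = 240 = 2^4 · 3 · 5.
g is a primitive root iff g^(240/q) ≢ 1 (mod 241) for each prime q ∈ {2, 3, 5}.
g = 2: 2^120 ≡ 1 — hits 1, so not a primitive root.
g = 3: 3^120 ≡ 1 — hits 1, so not a primitive root.
g = 4: 4^120 ≡ 1 — hits 1, so not a primitive root.
g = 5: 5^120 ≡ 1 — hits 1, so not a primitive root.
g = 6: 6^120 ≡ 1 — hits 1, so not a primitive root.
g = 7: 7^120 ≡ 240; 7^80 ≡ 15; 7^48 ≡ 91 — none is 1, so 7 is a primitive root.
The smallest primitive root modulo 241 is 7.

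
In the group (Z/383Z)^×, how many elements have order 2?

φ(383) = 383 − 1 = 382 = 2 · 191.
Since (Z/383Z)^× is cyclic of order 382, the number of elements of order d is φ(d) when d | 382 and 0 otherwise.
2 | 382, and φ(2) = 2 − 1 = 1.

1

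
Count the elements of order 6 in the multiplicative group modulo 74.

φ(74) = φ(2)·φ(37) = 1·36 = 36 = 2^2 · 3^2.
In a cyclic group of order 36, there are φ(d) elements of order d for each divisor d of 36, and zero for non-divisors.
6 = 2 · 3 divides 36, and φ(6) = 2.

2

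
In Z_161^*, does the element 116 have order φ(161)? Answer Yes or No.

No

161 = 7 · 23 is a product of two distinct odd primes, so (Z/161Z)^× ≅ (Z/7Z)^× × (Z/23Z)^× is not cyclic.
No primitive root modulo 161 exists; in particular 116 is not one.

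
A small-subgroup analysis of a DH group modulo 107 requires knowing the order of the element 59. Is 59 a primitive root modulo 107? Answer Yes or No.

φ(107) = 107 − 1 = 106 = 2 · 53.
An element g generates (Z/107Z)^× iff g^(106/q) ≢ 1 (mod 107) for each prime q ∈ {2, 53}.
59^53 ≡ 106 (mod 107)  [q = 2: ≢ 1 ✓]
59^2 ≡ 57 (mod 107)  [q = 53: ≢ 1 ✓]
Every test exponent gives a nontrivial residue, hence 59 generates the full group.

Yes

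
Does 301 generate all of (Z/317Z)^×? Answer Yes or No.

φ(317) = 317 − 1 = 316 = 2^2 · 79.
It suffices to check that the order of 301 is not a proper divisor of 316: compute 301^(316/q) for q ∈ {2, 79}.
301^158 ≡ 1 (mod 317)  [q = 2: ≡ 1 ✗]
301^4 ≡ 234 (mod 317)  [q = 79: ≢ 1 ✓]
Since 301^158 ≡ 1, the order of 301 divides 158 < 316, so 301 is not a primitive root.

No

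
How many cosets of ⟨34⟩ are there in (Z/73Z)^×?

1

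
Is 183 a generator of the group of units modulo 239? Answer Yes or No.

φ(239) = 239 − 1 = 238 = 2 · 7 · 17.
An element g generates (Z/239Z)^× iff g^(238/q) ≢ 1 (mod 239) for each prime q ∈ {2, 7, 17}.
183^119 ≡ 1 (mod 239)  [q = 2: ≡ 1 ✗]
183^34 ≡ 201 (mod 239)  [q = 7: ≢ 1 ✓]
183^14 ≡ 163 (mod 239)  [q = 17: ≢ 1 ✓]
The check at q = 2 fails, so 183 generates a proper subgroup.

No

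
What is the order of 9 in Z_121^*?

ord(9) | φ(121) = φ(11^2) = 11·(11−1) = 110 = 2 · 5 · 11.
Divisors of 110: 1, 2, 5, 10, 11, 22, 55, 110.
Test each divisor d:
9^1 ≡ 9
9^2 ≡ 81
9^5 ≡ 1
So ord_121(9) = 5.

5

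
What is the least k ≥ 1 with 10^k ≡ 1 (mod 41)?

5

Since 10 ∈ (Z/41Z)^×, its order divides φ(41) = 41 − 1 = 40 = 2^3 · 5.
Divisors of 40: 1, 2, 4, 5, 8, 10, 20, 40.
Test each divisor d:
10^1 ≡ 10 (mod 41)
10^2 ≡ 18 (mod 41)
10^4 ≡ 37 (mod 41)
10^5 ≡ 1 (mod 41) ✓
So ord_41(10) = 5.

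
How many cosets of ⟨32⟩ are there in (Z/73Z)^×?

8

ord(32) | φ(73) = 73 − 1 = 72 = 2^3 · 3^2.
Divisors of 72: 1, 2, 3, 4, 6, 8, 9, 12, 18, 24, 36, 72.
Check 32^d mod 73 for each divisor in increasing order:
32^1 ≡ 32 (mod 73)
32^2 ≡ 2 (mod 73)
32^3 ≡ 64 (mod 73)
32^4 ≡ 4 (mod 73)
32^6 ≡ 8 (mod 73)
32^8 ≡ 16 (mod 73)
32^9 ≡ 1 (mod 73) ✓
So ord_73(32) = 9, hence |⟨32⟩| = 9.
Index = |(Z/73Z)^×| / |⟨32⟩| = 72 / 9 = 8.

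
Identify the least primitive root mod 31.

3

φ(31) = 31 − 1 = 30 = 2 · 3 · 5.
Test candidates g = 2, 3, … against the prime factors q ∈ {2, 3, 5} of φ(31): g is a generator iff g^(30/q) ≢ 1 for every such q.
g = 2: 2^15 ≡ 1 — hits 1, so not a primitive root.
g = 3: 3^15 ≡ 30; 3^10 ≡ 25; 3^6 ≡ 16 — none is 1, so 3 is a primitive root.
The smallest primitive root modulo 31 is 3.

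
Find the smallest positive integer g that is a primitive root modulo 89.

3

φ(89) = 89 − 1 = 88 = 2^3 · 11.
g is a primitive root iff g^(88/q) ≢ 1 (mod 89) for each prime q ∈ {2, 11}.
g = 2: 2^44 ≡ 1 — hits 1, so not a primitive root.
g = 3: 3^44 ≡ 88; 3^8 ≡ 64 — none is 1, so 3 is a primitive root.
Hence the least primitive root of 89 is 3.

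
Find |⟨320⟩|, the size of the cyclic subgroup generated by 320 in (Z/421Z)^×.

105

Since 320 ∈ (Z/421Z)^×, its order divides φ(421) = 421 − 1 = 420 = 2^2 · 3 · 5 · 7.
Divisors of 420: 1, 2, 3, 4, 5, 6, 7, 10, 12, 14, 15, 20, 21, 28, 30, 35, 42, 60, 70, 84, 105, 140, 210, 420.
Check 320^d mod 421 for each divisor in increasing order:
320^1 ≡ 320
320^2 ≡ 97
320^3 ≡ 307
320^4 ≡ 147
320^5 ≡ 309
320^6 ≡ 366
320^7 ≡ 82
320^10 ≡ 335
320^12 ≡ 78
320^14 ≡ 409
320^15 ≡ 370
320^20 ≡ 239
320^21 ≡ 279
320^28 ≡ 144
320^30 ≡ 75
320^35 ≡ 20
320^42 ≡ 377
320^60 ≡ 152
320^70 ≡ 400
320^84 ≡ 252
320^105 ≡ 1
So ord_421(320) = 105.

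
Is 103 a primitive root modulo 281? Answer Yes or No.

Yes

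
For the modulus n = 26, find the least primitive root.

φ(26) = φ(2)·φ(13) = 1·12 = 12 = 2^2 · 3.
Test candidates g = 2, 3, … against the prime factors q ∈ {2, 3} of φ(26): g is a generator iff g^(12/q) ≢ 1 for every such q.
g = 2: gcd(2, 26) = 2 > 1, not a unit — skip.
g = 3: 3^6 ≡ 1 — hits 1, so not a primitive root.
g = 4: gcd(4, 26) = 2 > 1, not a unit — skip.
g = 5: 5^6 ≡ 25; 5^4 ≡ 1 — hits 1, so not a primitive root.
g = 6: gcd(6, 26) = 2 > 1, not a unit — skip.
g = 7: 7^6 ≡ 25; 7^4 ≡ 9 — none is 1, so 7 is a primitive root.
Hence the least primitive root of 26 is 7.

7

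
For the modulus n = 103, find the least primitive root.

5

φ(103) = 103 − 1 = 102 = 2 · 3 · 17.
g is a primitive root iff g^(102/q) ≢ 1 (mod 103) for each prime q ∈ {2, 3, 17}.
g = 2: 2^51 ≡ 1 — hits 1, so not a primitive root.
g = 3: 3^51 ≡ 102; 3^34 ≡ 1 — hits 1, so not a primitive root.
g = 4: 4^51 ≡ 1 — hits 1, so not a primitive root.
g = 5: 5^51 ≡ 102; 5^34 ≡ 56; 5^6 ≡ 72 — none is 1, so 5 is a primitive root.
So 5 is the smallest generator of (Z/103Z)^×.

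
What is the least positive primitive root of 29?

φ(29) = 29 − 1 = 28 = 2^2 · 7.
Test candidates g = 2, 3, … against the prime factors q ∈ {2, 7} of φ(29): g is a generator iff g^(28/q) ≢ 1 for every such q.
g = 2: 2^14 ≡ 28; 2^4 ≡ 16 — none is 1, so 2 is a primitive root.
So 2 is the smallest generator of (Z/29Z)^×.

2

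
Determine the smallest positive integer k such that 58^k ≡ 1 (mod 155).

20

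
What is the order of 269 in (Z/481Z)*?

The order of 269 must divide φ(481) = φ(13·37) = (13−1)·(37−1) = 12·36 = 432 = 2^4 · 3^3.
Divisors of 432: 1, 2, 3, 4, 6, 8, 9, 12, 16, 18, 24, 27, 36, 48, 54, 72, 108, 144, 216, 432.
Check 269^d mod 481 for each divisor in increasing order:
269^1 ≡ 269 (mod 481)
269^2 ≡ 211 (mod 481)
269^3 ≡ 1 (mod 481) ✓
Therefore the multiplicative order of 269 modulo 481 is 3.

3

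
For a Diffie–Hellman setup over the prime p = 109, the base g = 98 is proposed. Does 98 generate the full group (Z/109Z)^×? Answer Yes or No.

Yes

φ(109) = 109 − 1 = 108 = 2^2 · 3^3.
An element g generates (Z/109Z)^× iff g^(108/q) ≢ 1 (mod 109) for each prime q ∈ {2, 3}.
98^54 ≡ 108 (mod 109)  [q = 2: ≢ 1 ✓]
98^36 ≡ 45 (mod 109)  [q = 3: ≢ 1 ✓]
Every test exponent gives a nontrivial residue, hence 98 generates the full group.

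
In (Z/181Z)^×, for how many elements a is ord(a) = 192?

0

φ(181) = 181 − 1 = 180 = 2^2 · 3^2 · 5.
In a cyclic group of order 180, there are φ(d) elements of order d for each divisor d of 180, and zero for non-divisors.
192 does not divide 180, so no element of (Z/181Z)^× has order 192.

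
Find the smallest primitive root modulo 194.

5

φ(194) = φ(2)·φ(97) = 1·96 = 96 = 2^5 · 3.
g is a primitive root iff g^(96/q) ≢ 1 (mod 194) for each prime q ∈ {2, 3}.
g = 2: gcd(2, 194) = 2 > 1, not a unit — skip.
g = 3: 3^48 ≡ 1 — hits 1, so not a primitive root.
g = 4: gcd(4, 194) = 2 > 1, not a unit — skip.
g = 5: 5^48 ≡ 193; 5^32 ≡ 35 — none is 1, so 5 is a primitive root.
Hence the least primitive root of 194 is 5.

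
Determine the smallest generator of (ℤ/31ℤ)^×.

3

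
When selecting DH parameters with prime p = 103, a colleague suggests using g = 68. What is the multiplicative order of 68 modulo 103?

ord(68) | φ(103) = 103 − 1 = 102 = 2 · 3 · 17.
Divisors of 102: 1, 2, 3, 6, 17, 34, 51, 102.
Test each divisor d:
68^1 ≡ 68 (mod 103)
68^2 ≡ 92 (mod 103)
68^3 ≡ 76 (mod 103)
68^6 ≡ 8 (mod 103)
68^17 ≡ 56 (mod 103)
68^34 ≡ 46 (mod 103)
68^51 ≡ 1 (mod 103) ✓
Hence ord(68) = 51.

51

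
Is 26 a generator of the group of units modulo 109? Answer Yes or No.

No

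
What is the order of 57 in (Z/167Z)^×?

83

By Lagrange's theorem, ord_167(57) divides φ(167) = 167 − 1 = 166 = 2 · 83.
Divisors of 166: 1, 2, 83, 166.
Check 57^d mod 167 for each divisor in increasing order:
57^1 ≡ 57 (mod 167)
57^2 ≡ 76 (mod 167)
57^83 ≡ 1 (mod 167) ✓
Hence ord(57) = 83.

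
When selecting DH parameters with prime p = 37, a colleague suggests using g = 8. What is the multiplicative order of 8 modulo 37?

ord(8) | φ(37) = 37 − 1 = 36 = 2^2 · 3^2.
Divisors of 36: 1, 2, 3, 4, 6, 9, 12, 18, 36.
Check 8^d mod 37 for each divisor in increasing order:
8^1 ≡ 8 (mod 37)
8^2 ≡ 27 (mod 37)
8^3 ≡ 31 (mod 37)
8^4 ≡ 26 (mod 37)
8^6 ≡ 36 (mod 37)
8^9 ≡ 6 (mod 37)
8^12 ≡ 1 (mod 37) ✓
Hence ord(8) = 12.

12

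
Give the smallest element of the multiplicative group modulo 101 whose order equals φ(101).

2

φ(101) = 101 − 1 = 100 = 2^2 · 5^2.
Test candidates g = 2, 3, … against the prime factors q ∈ {2, 5} of φ(101): g is a generator iff g^(100/q) ≢ 1 for every such q.
g = 2: 2^50 ≡ 100; 2^20 ≡ 95 — none is 1, so 2 is a primitive root.
So 2 is the smallest generator of (Z/101Z)^×.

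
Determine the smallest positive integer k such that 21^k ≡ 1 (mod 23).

22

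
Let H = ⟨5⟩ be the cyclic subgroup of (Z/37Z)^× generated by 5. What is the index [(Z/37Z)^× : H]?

1

The order of 5 must divide φ(37) = 37 − 1 = 36 = 2^2 · 3^2.
Divisors of 36: 1, 2, 3, 4, 6, 9, 12, 18, 36.
Test each divisor d:
5^1 ≡ 5 (mod 37)
5^2 ≡ 25 (mod 37)
5^3 ≡ 14 (mod 37)
5^4 ≡ 33 (mod 37)
5^6 ≡ 11 (mod 37)
5^9 ≡ 6 (mod 37)
5^12 ≡ 10 (mod 37)
5^18 ≡ 36 (mod 37)
5^36 ≡ 1 (mod 37) ✓
The order of 5 is 36, so the subgroup it generates has 36 elements.
The index is φ(37) / ord(5) = 36 / 36 = 1.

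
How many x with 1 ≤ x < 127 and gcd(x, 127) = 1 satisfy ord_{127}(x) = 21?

12

φ(127) = 127 − 1 = 126 = 2 · 3^2 · 7.
(Z/127Z)^× is cyclic (|G| = 126); a cyclic group of order m has exactly φ(d) elements of each order d | m, and none otherwise.
21 = 3 · 7 divides 126, and φ(21) = 12.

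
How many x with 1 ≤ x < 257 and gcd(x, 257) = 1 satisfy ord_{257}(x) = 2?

1

φ(257) = 257 − 1 = 256 = 2^8.
In a cyclic group of order 256, there are φ(d) elements of order d for each divisor d of 256, and zero for non-divisors.
2 | 256, and φ(2) = 2 − 1 = 1.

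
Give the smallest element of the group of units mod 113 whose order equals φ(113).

3

φ(113) = 113 − 1 = 112 = 2^4 · 7.
g is a primitive root iff g^(112/q) ≢ 1 (mod 113) for each prime q ∈ {2, 7}.
g = 2: 2^56 ≡ 1 — hits 1, so not a primitive root.
g = 3: 3^56 ≡ 112; 3^16 ≡ 49 — none is 1, so 3 is a primitive root.
Hence the least primitive root of 113 is 3.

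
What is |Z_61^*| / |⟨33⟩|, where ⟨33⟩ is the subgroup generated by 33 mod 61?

3

By Lagrange's theorem, ord_61(33) divides φ(61) = 61 − 1 = 60 = 2^2 · 3 · 5.
Divisors of 60: 1, 2, 3, 4, 5, 6, 10, 12, 15, 20, 30, 60.
Test each divisor d:
33^1 ≡ 33 (mod 61)
33^2 ≡ 52 (mod 61)
33^3 ≡ 8 (mod 61)
33^4 ≡ 20 (mod 61)
33^5 ≡ 50 (mod 61)
33^6 ≡ 3 (mod 61)
33^10 ≡ 60 (mod 61)
33^12 ≡ 9 (mod 61)
33^15 ≡ 11 (mod 61)
33^20 ≡ 1 (mod 61) ✓
The order of 33 is 20, so the subgroup it generates has 20 elements.
Index = |(Z/61Z)^×| / |⟨33⟩| = 60 / 20 = 3.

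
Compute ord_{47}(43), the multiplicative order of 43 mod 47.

46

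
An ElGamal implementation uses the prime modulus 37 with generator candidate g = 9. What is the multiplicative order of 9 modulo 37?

9

Since 9 ∈ (Z/37Z)^×, its order divides φ(37) = 37 − 1 = 36 = 2^2 · 3^2.
Divisors of 36: 1, 2, 3, 4, 6, 9, 12, 18, 36.
Test each divisor d:
9^1 ≡ 9 (mod 37)
9^2 ≡ 7 (mod 37)
9^3 ≡ 26 (mod 37)
9^4 ≡ 12 (mod 37)
9^6 ≡ 10 (mod 37)
9^9 ≡ 1 (mod 37) ✓
Therefore the multiplicative order of 9 modulo 37 is 9.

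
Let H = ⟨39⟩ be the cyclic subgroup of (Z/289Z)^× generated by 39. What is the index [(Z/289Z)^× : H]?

1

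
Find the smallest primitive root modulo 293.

φ(293) = 293 − 1 = 292 = 2^2 · 73.
Test candidates g = 2, 3, … against the prime factors q ∈ {2, 73} of φ(293): g is a generator iff g^(292/q) ≢ 1 for every such q.
g = 2: 2^146 ≡ 292; 2^4 ≡ 16 — none is 1, so 2 is a primitive root.
Hence the least primitive root of 293 is 2.

2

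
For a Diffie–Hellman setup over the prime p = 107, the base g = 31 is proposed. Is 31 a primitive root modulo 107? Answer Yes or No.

φ(107) = 107 − 1 = 106 = 2 · 53.
An element g generates (Z/107Z)^× iff g^(106/q) ≢ 1 (mod 107) for each prime q ∈ {2, 53}.
31^53 ≡ 106 (mod 107)  [q = 2: ≢ 1 ✓]
31^2 ≡ 105 (mod 107)  [q = 53: ≢ 1 ✓]
All checks pass, so 31 has order 106 and is a primitive root modulo 107.

Yes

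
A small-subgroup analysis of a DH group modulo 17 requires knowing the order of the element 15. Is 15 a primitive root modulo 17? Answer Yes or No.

φ(17) = 17 − 1 = 16 = 2^4.
An element g generates (Z/17Z)^× iff g^(16/q) ≢ 1 (mod 17) for each prime q ∈ {2}.
15^8 ≡ 1 (mod 17)  [q = 2: ≡ 1 ✗]
Since 15^8 ≡ 1, the order of 15 divides 8 < 16, so 15 is not a primitive root.

No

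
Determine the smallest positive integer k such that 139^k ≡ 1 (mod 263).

262

ord(139) | φ(263) = 263 − 1 = 262 = 2 · 131.
Divisors of 262: 1, 2, 131, 262.
Check 139^d mod 263 for each divisor in increasing order:
139^1 ≡ 139 (mod 263)
139^2 ≡ 122 (mod 263)
139^131 ≡ 262 (mod 263)
139^262 ≡ 1 (mod 263) ✓
Hence ord(139) = 262.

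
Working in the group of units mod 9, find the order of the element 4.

3

By Lagrange's theorem, ord_9(4) divides φ(9) = φ(3^2) = 3·(3−1) = 6 = 2 · 3.
Divisors of 6: 1, 2, 3, 6.
Check 4^d mod 9 for each divisor in increasing order:
4^1 ≡ 4 (mod 9)
4^2 ≡ 7 (mod 9)
4^3 ≡ 1 (mod 9) ✓
The smallest such exponent is 3, so the order of 4 is 3.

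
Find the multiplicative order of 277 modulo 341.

ord(277) | φ(341) = φ(11·31) = (11−1)·(31−1) = 10·30 = 300 = 2^2 · 3 · 5^2.
Divisors of 300: 1, 2, 3, 4, 5, 6, 10, 12, 15, 20, 25, 30, 50, 60, 75, 100, 150, 300.
Evaluate successive powers at the divisors of 300:
277^1 ≡ 277 (mod 341)
277^2 ≡ 4 (mod 341)
277^3 ≡ 85 (mod 341)
277^4 ≡ 16 (mod 341)
277^5 ≡ 340 (mod 341)
277^6 ≡ 64 (mod 341)
277^10 ≡ 1 (mod 341) ✓
The smallest such exponent is 10, so the order of 277 is 10.

10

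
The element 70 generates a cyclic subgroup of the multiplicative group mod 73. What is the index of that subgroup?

6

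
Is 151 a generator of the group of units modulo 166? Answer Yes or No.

φ(166) = φ(2)·φ(83) = 1·82 = 82 = 2 · 41.
An element g generates (Z/166Z)^× iff g^(82/q) ≢ 1 (mod 166) for each prime q ∈ {2, 41}.
151^41 ≡ 1 (mod 166)  [q = 2: ≡ 1 ✗]
151^2 ≡ 59 (mod 166)  [q = 41: ≢ 1 ✓]
151^41 ≡ 1 shows ord(151) | 41, strictly less than φ(166); not a primitive root.

No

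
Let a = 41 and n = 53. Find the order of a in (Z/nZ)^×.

52

The order of 41 must divide φ(53) = 53 − 1 = 52 = 2^2 · 13.
Divisors of 52: 1, 2, 4, 13, 26, 52.
Check 41^d mod 53 for each divisor in increasing order:
41^1 ≡ 41 (mod 53)
41^2 ≡ 38 (mod 53)
41^4 ≡ 13 (mod 53)
41^13 ≡ 30 (mod 53)
41^26 ≡ 52 (mod 53)
41^52 ≡ 1 (mod 53) ✓
Therefore the multiplicative order of 41 modulo 53 is 52.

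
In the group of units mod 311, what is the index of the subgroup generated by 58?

1

The order of 58 must divide φ(311) = 311 − 1 = 310 = 2 · 5 · 31.
Divisors of 310: 1, 2, 5, 10, 31, 62, 155, 310.
Test each divisor d:
58^1 ≡ 58 (mod 311)
58^2 ≡ 254 (mod 311)
58^5 ≡ 287 (mod 311)
58^10 ≡ 265 (mod 311)
58^31 ≡ 95 (mod 311)
58^62 ≡ 6 (mod 311)
58^155 ≡ 310 (mod 311)
58^310 ≡ 1 (mod 311) ✓
So ord_311(58) = 310, hence |⟨58⟩| = 310.
The index is φ(311) / ord(58) = 310 / 310 = 1.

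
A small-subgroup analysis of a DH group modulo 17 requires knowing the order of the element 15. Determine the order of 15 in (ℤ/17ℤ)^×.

Since 15 ∈ (Z/17Z)^×, its order divides φ(17) = 17 − 1 = 16 = 2^4.
Divisors of 16: 1, 2, 4, 8, 16.
Evaluate successive powers at the divisors of 16:
15^1 ≡ 15 (mod 17)
15^2 ≡ 4 (mod 17)
15^4 ≡ 16 (mod 17)
15^8 ≡ 1 (mod 17) ✓
Therefore the multiplicative order of 15 modulo 17 is 8.

8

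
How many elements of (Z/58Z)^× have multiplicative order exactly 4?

2

φ(58) = φ(2)·φ(29) = 1·28 = 28 = 2^2 · 7.
In a cyclic group of order 28, there are φ(d) elements of order d for each divisor d of 28, and zero for non-divisors.
4 = 2^2 divides 28, and φ(4) = 2.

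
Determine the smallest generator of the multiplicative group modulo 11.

φ(11) = 11 − 1 = 10 = 2 · 5.
g is a primitive root iff g^(10/q) ≢ 1 (mod 11) for each prime q ∈ {2, 5}.
g = 2: 2^5 ≡ 10; 2^2 ≡ 4 — none is 1, so 2 is a primitive root.
The smallest primitive root modulo 11 is 2.

2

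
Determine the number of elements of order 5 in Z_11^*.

φ(11) = 11 − 1 = 10 = 2 · 5.
In a cyclic group of order 10, there are φ(d) elements of order d for each divisor d of 10, and zero for non-divisors.
5 | 10, and φ(5) = 5 − 1 = 4.

4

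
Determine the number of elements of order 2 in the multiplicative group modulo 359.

1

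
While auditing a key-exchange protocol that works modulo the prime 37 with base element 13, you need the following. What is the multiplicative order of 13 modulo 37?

ord(13) | φ(37) = 37 − 1 = 36 = 2^2 · 3^2.
Divisors of 36: 1, 2, 3, 4, 6, 9, 12, 18, 36.
Compute 13^d (mod 37) for the divisors d until we hit 1:
13^1 ≡ 13 (mod 37)
13^2 ≡ 21 (mod 37)
13^3 ≡ 14 (mod 37)
13^4 ≡ 34 (mod 37)
13^6 ≡ 11 (mod 37)
13^9 ≡ 6 (mod 37)
13^12 ≡ 10 (mod 37)
13^18 ≡ 36 (mod 37)
13^36 ≡ 1 (mod 37) ✓
The smallest such exponent is 36, so the order of 13 is 36.

36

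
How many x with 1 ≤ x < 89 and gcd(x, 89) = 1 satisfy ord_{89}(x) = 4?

φ(89) = 89 − 1 = 88 = 2^3 · 11.
(Z/89Z)^× is cyclic (|G| = 88); a cyclic group of order m has exactly φ(d) elements of each order d | m, and none otherwise.
4 = 2^2 divides 88, and φ(4) = 2.

2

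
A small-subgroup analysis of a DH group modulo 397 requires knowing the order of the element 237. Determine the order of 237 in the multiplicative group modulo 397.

Since 237 ∈ (Z/397Z)^×, its order divides φ(397) = 397 − 1 = 396 = 2^2 · 3^2 · 11.
Divisors of 396: 1, 2, 3, 4, 6, 9, 11, 12, 18, 22, 33, 36, 44, 66, 99, 132, 198, 396.
Evaluate successive powers at the divisors of 396:
237^1 ≡ 237 (mod 397)
237^2 ≡ 192 (mod 397)
237^3 ≡ 246 (mod 397)
237^4 ≡ 340 (mod 397)
237^6 ≡ 172 (mod 397)
237^9 ≡ 230 (mod 397)
237^11 ≡ 93 (mod 397)
237^12 ≡ 206 (mod 397)
237^18 ≡ 99 (mod 397)
237^22 ≡ 312 (mod 397)
237^33 ≡ 35 (mod 397)
237^36 ≡ 273 (mod 397)
237^44 ≡ 79 (mod 397)
237^66 ≡ 34 (mod 397)
237^99 ≡ 396 (mod 397)
237^132 ≡ 362 (mod 397)
237^198 ≡ 1 (mod 397) ✓
So ord_397(237) = 198.

198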